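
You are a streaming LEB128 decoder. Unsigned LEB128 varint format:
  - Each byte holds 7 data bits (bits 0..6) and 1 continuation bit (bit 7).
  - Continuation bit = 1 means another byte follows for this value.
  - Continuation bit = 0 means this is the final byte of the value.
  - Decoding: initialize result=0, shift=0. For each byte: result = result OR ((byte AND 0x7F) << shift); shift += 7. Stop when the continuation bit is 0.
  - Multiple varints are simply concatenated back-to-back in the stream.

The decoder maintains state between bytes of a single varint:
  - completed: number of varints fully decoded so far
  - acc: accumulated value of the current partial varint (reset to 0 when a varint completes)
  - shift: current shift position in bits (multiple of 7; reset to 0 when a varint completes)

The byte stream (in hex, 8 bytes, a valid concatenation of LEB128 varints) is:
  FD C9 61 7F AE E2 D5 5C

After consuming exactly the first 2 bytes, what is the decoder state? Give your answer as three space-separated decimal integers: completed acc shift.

byte[0]=0xFD cont=1 payload=0x7D: acc |= 125<<0 -> completed=0 acc=125 shift=7
byte[1]=0xC9 cont=1 payload=0x49: acc |= 73<<7 -> completed=0 acc=9469 shift=14

Answer: 0 9469 14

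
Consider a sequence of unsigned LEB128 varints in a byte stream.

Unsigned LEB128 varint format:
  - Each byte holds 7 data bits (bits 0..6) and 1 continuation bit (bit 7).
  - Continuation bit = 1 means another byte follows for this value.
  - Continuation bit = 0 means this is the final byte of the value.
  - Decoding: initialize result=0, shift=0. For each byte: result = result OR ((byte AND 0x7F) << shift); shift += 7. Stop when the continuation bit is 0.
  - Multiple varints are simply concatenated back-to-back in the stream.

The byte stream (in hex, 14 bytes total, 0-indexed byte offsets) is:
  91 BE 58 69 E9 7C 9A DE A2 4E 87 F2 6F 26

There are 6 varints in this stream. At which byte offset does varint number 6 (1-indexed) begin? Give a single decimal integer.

  byte[0]=0x91 cont=1 payload=0x11=17: acc |= 17<<0 -> acc=17 shift=7
  byte[1]=0xBE cont=1 payload=0x3E=62: acc |= 62<<7 -> acc=7953 shift=14
  byte[2]=0x58 cont=0 payload=0x58=88: acc |= 88<<14 -> acc=1449745 shift=21 [end]
Varint 1: bytes[0:3] = 91 BE 58 -> value 1449745 (3 byte(s))
  byte[3]=0x69 cont=0 payload=0x69=105: acc |= 105<<0 -> acc=105 shift=7 [end]
Varint 2: bytes[3:4] = 69 -> value 105 (1 byte(s))
  byte[4]=0xE9 cont=1 payload=0x69=105: acc |= 105<<0 -> acc=105 shift=7
  byte[5]=0x7C cont=0 payload=0x7C=124: acc |= 124<<7 -> acc=15977 shift=14 [end]
Varint 3: bytes[4:6] = E9 7C -> value 15977 (2 byte(s))
  byte[6]=0x9A cont=1 payload=0x1A=26: acc |= 26<<0 -> acc=26 shift=7
  byte[7]=0xDE cont=1 payload=0x5E=94: acc |= 94<<7 -> acc=12058 shift=14
  byte[8]=0xA2 cont=1 payload=0x22=34: acc |= 34<<14 -> acc=569114 shift=21
  byte[9]=0x4E cont=0 payload=0x4E=78: acc |= 78<<21 -> acc=164146970 shift=28 [end]
Varint 4: bytes[6:10] = 9A DE A2 4E -> value 164146970 (4 byte(s))
  byte[10]=0x87 cont=1 payload=0x07=7: acc |= 7<<0 -> acc=7 shift=7
  byte[11]=0xF2 cont=1 payload=0x72=114: acc |= 114<<7 -> acc=14599 shift=14
  byte[12]=0x6F cont=0 payload=0x6F=111: acc |= 111<<14 -> acc=1833223 shift=21 [end]
Varint 5: bytes[10:13] = 87 F2 6F -> value 1833223 (3 byte(s))
  byte[13]=0x26 cont=0 payload=0x26=38: acc |= 38<<0 -> acc=38 shift=7 [end]
Varint 6: bytes[13:14] = 26 -> value 38 (1 byte(s))

Answer: 13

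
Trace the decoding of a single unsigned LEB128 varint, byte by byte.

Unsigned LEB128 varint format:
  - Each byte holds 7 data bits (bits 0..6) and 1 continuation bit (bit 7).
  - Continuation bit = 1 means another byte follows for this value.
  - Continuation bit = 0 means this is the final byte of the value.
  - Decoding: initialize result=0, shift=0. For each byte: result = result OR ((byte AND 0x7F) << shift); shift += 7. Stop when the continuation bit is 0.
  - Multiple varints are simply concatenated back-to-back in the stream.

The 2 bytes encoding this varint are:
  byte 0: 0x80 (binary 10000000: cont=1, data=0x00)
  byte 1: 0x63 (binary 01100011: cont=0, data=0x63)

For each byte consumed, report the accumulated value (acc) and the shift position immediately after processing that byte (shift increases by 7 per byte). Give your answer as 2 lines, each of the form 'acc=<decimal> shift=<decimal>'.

byte 0=0x80: payload=0x00=0, contrib = 0<<0 = 0; acc -> 0, shift -> 7
byte 1=0x63: payload=0x63=99, contrib = 99<<7 = 12672; acc -> 12672, shift -> 14

Answer: acc=0 shift=7
acc=12672 shift=14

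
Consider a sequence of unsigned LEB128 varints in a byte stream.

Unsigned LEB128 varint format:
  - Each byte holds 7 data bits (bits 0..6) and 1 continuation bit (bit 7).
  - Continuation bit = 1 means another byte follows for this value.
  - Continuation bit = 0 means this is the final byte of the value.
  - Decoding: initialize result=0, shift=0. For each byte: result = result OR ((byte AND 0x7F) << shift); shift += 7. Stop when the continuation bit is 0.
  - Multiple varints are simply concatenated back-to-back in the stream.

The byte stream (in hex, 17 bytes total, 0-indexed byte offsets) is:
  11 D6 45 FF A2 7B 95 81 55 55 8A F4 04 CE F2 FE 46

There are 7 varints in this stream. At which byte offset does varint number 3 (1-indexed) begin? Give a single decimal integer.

Answer: 3

Derivation:
  byte[0]=0x11 cont=0 payload=0x11=17: acc |= 17<<0 -> acc=17 shift=7 [end]
Varint 1: bytes[0:1] = 11 -> value 17 (1 byte(s))
  byte[1]=0xD6 cont=1 payload=0x56=86: acc |= 86<<0 -> acc=86 shift=7
  byte[2]=0x45 cont=0 payload=0x45=69: acc |= 69<<7 -> acc=8918 shift=14 [end]
Varint 2: bytes[1:3] = D6 45 -> value 8918 (2 byte(s))
  byte[3]=0xFF cont=1 payload=0x7F=127: acc |= 127<<0 -> acc=127 shift=7
  byte[4]=0xA2 cont=1 payload=0x22=34: acc |= 34<<7 -> acc=4479 shift=14
  byte[5]=0x7B cont=0 payload=0x7B=123: acc |= 123<<14 -> acc=2019711 shift=21 [end]
Varint 3: bytes[3:6] = FF A2 7B -> value 2019711 (3 byte(s))
  byte[6]=0x95 cont=1 payload=0x15=21: acc |= 21<<0 -> acc=21 shift=7
  byte[7]=0x81 cont=1 payload=0x01=1: acc |= 1<<7 -> acc=149 shift=14
  byte[8]=0x55 cont=0 payload=0x55=85: acc |= 85<<14 -> acc=1392789 shift=21 [end]
Varint 4: bytes[6:9] = 95 81 55 -> value 1392789 (3 byte(s))
  byte[9]=0x55 cont=0 payload=0x55=85: acc |= 85<<0 -> acc=85 shift=7 [end]
Varint 5: bytes[9:10] = 55 -> value 85 (1 byte(s))
  byte[10]=0x8A cont=1 payload=0x0A=10: acc |= 10<<0 -> acc=10 shift=7
  byte[11]=0xF4 cont=1 payload=0x74=116: acc |= 116<<7 -> acc=14858 shift=14
  byte[12]=0x04 cont=0 payload=0x04=4: acc |= 4<<14 -> acc=80394 shift=21 [end]
Varint 6: bytes[10:13] = 8A F4 04 -> value 80394 (3 byte(s))
  byte[13]=0xCE cont=1 payload=0x4E=78: acc |= 78<<0 -> acc=78 shift=7
  byte[14]=0xF2 cont=1 payload=0x72=114: acc |= 114<<7 -> acc=14670 shift=14
  byte[15]=0xFE cont=1 payload=0x7E=126: acc |= 126<<14 -> acc=2079054 shift=21
  byte[16]=0x46 cont=0 payload=0x46=70: acc |= 70<<21 -> acc=148879694 shift=28 [end]
Varint 7: bytes[13:17] = CE F2 FE 46 -> value 148879694 (4 byte(s))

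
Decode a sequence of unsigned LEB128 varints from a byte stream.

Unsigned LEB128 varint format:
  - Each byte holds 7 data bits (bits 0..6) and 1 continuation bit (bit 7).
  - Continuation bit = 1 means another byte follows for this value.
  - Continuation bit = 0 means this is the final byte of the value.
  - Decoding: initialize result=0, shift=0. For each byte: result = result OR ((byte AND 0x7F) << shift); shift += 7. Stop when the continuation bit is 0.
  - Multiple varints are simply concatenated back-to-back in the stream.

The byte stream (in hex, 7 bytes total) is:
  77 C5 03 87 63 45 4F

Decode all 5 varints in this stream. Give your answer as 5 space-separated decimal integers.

  byte[0]=0x77 cont=0 payload=0x77=119: acc |= 119<<0 -> acc=119 shift=7 [end]
Varint 1: bytes[0:1] = 77 -> value 119 (1 byte(s))
  byte[1]=0xC5 cont=1 payload=0x45=69: acc |= 69<<0 -> acc=69 shift=7
  byte[2]=0x03 cont=0 payload=0x03=3: acc |= 3<<7 -> acc=453 shift=14 [end]
Varint 2: bytes[1:3] = C5 03 -> value 453 (2 byte(s))
  byte[3]=0x87 cont=1 payload=0x07=7: acc |= 7<<0 -> acc=7 shift=7
  byte[4]=0x63 cont=0 payload=0x63=99: acc |= 99<<7 -> acc=12679 shift=14 [end]
Varint 3: bytes[3:5] = 87 63 -> value 12679 (2 byte(s))
  byte[5]=0x45 cont=0 payload=0x45=69: acc |= 69<<0 -> acc=69 shift=7 [end]
Varint 4: bytes[5:6] = 45 -> value 69 (1 byte(s))
  byte[6]=0x4F cont=0 payload=0x4F=79: acc |= 79<<0 -> acc=79 shift=7 [end]
Varint 5: bytes[6:7] = 4F -> value 79 (1 byte(s))

Answer: 119 453 12679 69 79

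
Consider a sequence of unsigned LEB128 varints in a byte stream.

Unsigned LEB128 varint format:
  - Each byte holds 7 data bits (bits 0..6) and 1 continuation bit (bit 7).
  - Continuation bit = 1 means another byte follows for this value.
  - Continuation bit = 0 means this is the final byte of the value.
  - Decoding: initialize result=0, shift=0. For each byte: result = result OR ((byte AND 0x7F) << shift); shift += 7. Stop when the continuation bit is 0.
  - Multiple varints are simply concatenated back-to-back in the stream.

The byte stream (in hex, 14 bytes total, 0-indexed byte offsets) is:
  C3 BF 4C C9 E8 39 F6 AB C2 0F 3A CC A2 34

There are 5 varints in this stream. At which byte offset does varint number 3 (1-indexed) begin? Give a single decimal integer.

Answer: 6

Derivation:
  byte[0]=0xC3 cont=1 payload=0x43=67: acc |= 67<<0 -> acc=67 shift=7
  byte[1]=0xBF cont=1 payload=0x3F=63: acc |= 63<<7 -> acc=8131 shift=14
  byte[2]=0x4C cont=0 payload=0x4C=76: acc |= 76<<14 -> acc=1253315 shift=21 [end]
Varint 1: bytes[0:3] = C3 BF 4C -> value 1253315 (3 byte(s))
  byte[3]=0xC9 cont=1 payload=0x49=73: acc |= 73<<0 -> acc=73 shift=7
  byte[4]=0xE8 cont=1 payload=0x68=104: acc |= 104<<7 -> acc=13385 shift=14
  byte[5]=0x39 cont=0 payload=0x39=57: acc |= 57<<14 -> acc=947273 shift=21 [end]
Varint 2: bytes[3:6] = C9 E8 39 -> value 947273 (3 byte(s))
  byte[6]=0xF6 cont=1 payload=0x76=118: acc |= 118<<0 -> acc=118 shift=7
  byte[7]=0xAB cont=1 payload=0x2B=43: acc |= 43<<7 -> acc=5622 shift=14
  byte[8]=0xC2 cont=1 payload=0x42=66: acc |= 66<<14 -> acc=1086966 shift=21
  byte[9]=0x0F cont=0 payload=0x0F=15: acc |= 15<<21 -> acc=32544246 shift=28 [end]
Varint 3: bytes[6:10] = F6 AB C2 0F -> value 32544246 (4 byte(s))
  byte[10]=0x3A cont=0 payload=0x3A=58: acc |= 58<<0 -> acc=58 shift=7 [end]
Varint 4: bytes[10:11] = 3A -> value 58 (1 byte(s))
  byte[11]=0xCC cont=1 payload=0x4C=76: acc |= 76<<0 -> acc=76 shift=7
  byte[12]=0xA2 cont=1 payload=0x22=34: acc |= 34<<7 -> acc=4428 shift=14
  byte[13]=0x34 cont=0 payload=0x34=52: acc |= 52<<14 -> acc=856396 shift=21 [end]
Varint 5: bytes[11:14] = CC A2 34 -> value 856396 (3 byte(s))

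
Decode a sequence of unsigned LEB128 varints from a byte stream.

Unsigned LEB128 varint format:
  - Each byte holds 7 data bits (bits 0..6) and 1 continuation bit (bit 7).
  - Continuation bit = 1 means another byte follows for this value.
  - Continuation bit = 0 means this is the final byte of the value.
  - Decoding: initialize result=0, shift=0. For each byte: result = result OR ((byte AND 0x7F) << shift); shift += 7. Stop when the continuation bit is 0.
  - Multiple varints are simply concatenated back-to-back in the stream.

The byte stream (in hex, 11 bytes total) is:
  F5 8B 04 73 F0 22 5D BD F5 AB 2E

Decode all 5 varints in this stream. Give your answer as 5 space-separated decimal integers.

Answer: 67061 115 4464 93 97188541

Derivation:
  byte[0]=0xF5 cont=1 payload=0x75=117: acc |= 117<<0 -> acc=117 shift=7
  byte[1]=0x8B cont=1 payload=0x0B=11: acc |= 11<<7 -> acc=1525 shift=14
  byte[2]=0x04 cont=0 payload=0x04=4: acc |= 4<<14 -> acc=67061 shift=21 [end]
Varint 1: bytes[0:3] = F5 8B 04 -> value 67061 (3 byte(s))
  byte[3]=0x73 cont=0 payload=0x73=115: acc |= 115<<0 -> acc=115 shift=7 [end]
Varint 2: bytes[3:4] = 73 -> value 115 (1 byte(s))
  byte[4]=0xF0 cont=1 payload=0x70=112: acc |= 112<<0 -> acc=112 shift=7
  byte[5]=0x22 cont=0 payload=0x22=34: acc |= 34<<7 -> acc=4464 shift=14 [end]
Varint 3: bytes[4:6] = F0 22 -> value 4464 (2 byte(s))
  byte[6]=0x5D cont=0 payload=0x5D=93: acc |= 93<<0 -> acc=93 shift=7 [end]
Varint 4: bytes[6:7] = 5D -> value 93 (1 byte(s))
  byte[7]=0xBD cont=1 payload=0x3D=61: acc |= 61<<0 -> acc=61 shift=7
  byte[8]=0xF5 cont=1 payload=0x75=117: acc |= 117<<7 -> acc=15037 shift=14
  byte[9]=0xAB cont=1 payload=0x2B=43: acc |= 43<<14 -> acc=719549 shift=21
  byte[10]=0x2E cont=0 payload=0x2E=46: acc |= 46<<21 -> acc=97188541 shift=28 [end]
Varint 5: bytes[7:11] = BD F5 AB 2E -> value 97188541 (4 byte(s))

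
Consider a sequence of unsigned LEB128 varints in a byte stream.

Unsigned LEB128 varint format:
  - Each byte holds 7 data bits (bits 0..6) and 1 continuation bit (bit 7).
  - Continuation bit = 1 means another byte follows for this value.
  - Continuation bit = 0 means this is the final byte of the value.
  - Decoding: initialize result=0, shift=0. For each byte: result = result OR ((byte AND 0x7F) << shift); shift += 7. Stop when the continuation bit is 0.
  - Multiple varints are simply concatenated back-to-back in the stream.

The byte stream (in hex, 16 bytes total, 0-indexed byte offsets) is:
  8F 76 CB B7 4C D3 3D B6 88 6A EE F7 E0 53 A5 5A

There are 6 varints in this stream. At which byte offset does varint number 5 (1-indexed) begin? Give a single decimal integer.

  byte[0]=0x8F cont=1 payload=0x0F=15: acc |= 15<<0 -> acc=15 shift=7
  byte[1]=0x76 cont=0 payload=0x76=118: acc |= 118<<7 -> acc=15119 shift=14 [end]
Varint 1: bytes[0:2] = 8F 76 -> value 15119 (2 byte(s))
  byte[2]=0xCB cont=1 payload=0x4B=75: acc |= 75<<0 -> acc=75 shift=7
  byte[3]=0xB7 cont=1 payload=0x37=55: acc |= 55<<7 -> acc=7115 shift=14
  byte[4]=0x4C cont=0 payload=0x4C=76: acc |= 76<<14 -> acc=1252299 shift=21 [end]
Varint 2: bytes[2:5] = CB B7 4C -> value 1252299 (3 byte(s))
  byte[5]=0xD3 cont=1 payload=0x53=83: acc |= 83<<0 -> acc=83 shift=7
  byte[6]=0x3D cont=0 payload=0x3D=61: acc |= 61<<7 -> acc=7891 shift=14 [end]
Varint 3: bytes[5:7] = D3 3D -> value 7891 (2 byte(s))
  byte[7]=0xB6 cont=1 payload=0x36=54: acc |= 54<<0 -> acc=54 shift=7
  byte[8]=0x88 cont=1 payload=0x08=8: acc |= 8<<7 -> acc=1078 shift=14
  byte[9]=0x6A cont=0 payload=0x6A=106: acc |= 106<<14 -> acc=1737782 shift=21 [end]
Varint 4: bytes[7:10] = B6 88 6A -> value 1737782 (3 byte(s))
  byte[10]=0xEE cont=1 payload=0x6E=110: acc |= 110<<0 -> acc=110 shift=7
  byte[11]=0xF7 cont=1 payload=0x77=119: acc |= 119<<7 -> acc=15342 shift=14
  byte[12]=0xE0 cont=1 payload=0x60=96: acc |= 96<<14 -> acc=1588206 shift=21
  byte[13]=0x53 cont=0 payload=0x53=83: acc |= 83<<21 -> acc=175651822 shift=28 [end]
Varint 5: bytes[10:14] = EE F7 E0 53 -> value 175651822 (4 byte(s))
  byte[14]=0xA5 cont=1 payload=0x25=37: acc |= 37<<0 -> acc=37 shift=7
  byte[15]=0x5A cont=0 payload=0x5A=90: acc |= 90<<7 -> acc=11557 shift=14 [end]
Varint 6: bytes[14:16] = A5 5A -> value 11557 (2 byte(s))

Answer: 10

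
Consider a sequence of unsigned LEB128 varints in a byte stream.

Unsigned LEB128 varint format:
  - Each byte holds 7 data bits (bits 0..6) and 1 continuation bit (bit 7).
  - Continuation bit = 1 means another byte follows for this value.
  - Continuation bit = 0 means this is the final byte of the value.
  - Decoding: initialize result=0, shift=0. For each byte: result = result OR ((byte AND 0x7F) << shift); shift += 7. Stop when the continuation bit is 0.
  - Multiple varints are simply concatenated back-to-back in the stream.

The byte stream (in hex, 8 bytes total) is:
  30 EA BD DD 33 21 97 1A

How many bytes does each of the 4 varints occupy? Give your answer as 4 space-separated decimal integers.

  byte[0]=0x30 cont=0 payload=0x30=48: acc |= 48<<0 -> acc=48 shift=7 [end]
Varint 1: bytes[0:1] = 30 -> value 48 (1 byte(s))
  byte[1]=0xEA cont=1 payload=0x6A=106: acc |= 106<<0 -> acc=106 shift=7
  byte[2]=0xBD cont=1 payload=0x3D=61: acc |= 61<<7 -> acc=7914 shift=14
  byte[3]=0xDD cont=1 payload=0x5D=93: acc |= 93<<14 -> acc=1531626 shift=21
  byte[4]=0x33 cont=0 payload=0x33=51: acc |= 51<<21 -> acc=108486378 shift=28 [end]
Varint 2: bytes[1:5] = EA BD DD 33 -> value 108486378 (4 byte(s))
  byte[5]=0x21 cont=0 payload=0x21=33: acc |= 33<<0 -> acc=33 shift=7 [end]
Varint 3: bytes[5:6] = 21 -> value 33 (1 byte(s))
  byte[6]=0x97 cont=1 payload=0x17=23: acc |= 23<<0 -> acc=23 shift=7
  byte[7]=0x1A cont=0 payload=0x1A=26: acc |= 26<<7 -> acc=3351 shift=14 [end]
Varint 4: bytes[6:8] = 97 1A -> value 3351 (2 byte(s))

Answer: 1 4 1 2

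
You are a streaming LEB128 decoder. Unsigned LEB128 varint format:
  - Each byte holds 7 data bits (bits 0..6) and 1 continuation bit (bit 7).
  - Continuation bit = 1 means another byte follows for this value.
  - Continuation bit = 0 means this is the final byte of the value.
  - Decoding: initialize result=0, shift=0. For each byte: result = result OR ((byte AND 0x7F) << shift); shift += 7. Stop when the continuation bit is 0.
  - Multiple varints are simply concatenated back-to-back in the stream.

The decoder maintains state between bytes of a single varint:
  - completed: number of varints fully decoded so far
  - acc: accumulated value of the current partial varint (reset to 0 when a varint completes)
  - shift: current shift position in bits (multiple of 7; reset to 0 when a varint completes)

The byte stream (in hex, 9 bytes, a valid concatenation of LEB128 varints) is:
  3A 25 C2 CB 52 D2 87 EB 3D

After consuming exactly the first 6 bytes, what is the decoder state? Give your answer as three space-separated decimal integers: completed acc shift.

byte[0]=0x3A cont=0 payload=0x3A: varint #1 complete (value=58); reset -> completed=1 acc=0 shift=0
byte[1]=0x25 cont=0 payload=0x25: varint #2 complete (value=37); reset -> completed=2 acc=0 shift=0
byte[2]=0xC2 cont=1 payload=0x42: acc |= 66<<0 -> completed=2 acc=66 shift=7
byte[3]=0xCB cont=1 payload=0x4B: acc |= 75<<7 -> completed=2 acc=9666 shift=14
byte[4]=0x52 cont=0 payload=0x52: varint #3 complete (value=1353154); reset -> completed=3 acc=0 shift=0
byte[5]=0xD2 cont=1 payload=0x52: acc |= 82<<0 -> completed=3 acc=82 shift=7

Answer: 3 82 7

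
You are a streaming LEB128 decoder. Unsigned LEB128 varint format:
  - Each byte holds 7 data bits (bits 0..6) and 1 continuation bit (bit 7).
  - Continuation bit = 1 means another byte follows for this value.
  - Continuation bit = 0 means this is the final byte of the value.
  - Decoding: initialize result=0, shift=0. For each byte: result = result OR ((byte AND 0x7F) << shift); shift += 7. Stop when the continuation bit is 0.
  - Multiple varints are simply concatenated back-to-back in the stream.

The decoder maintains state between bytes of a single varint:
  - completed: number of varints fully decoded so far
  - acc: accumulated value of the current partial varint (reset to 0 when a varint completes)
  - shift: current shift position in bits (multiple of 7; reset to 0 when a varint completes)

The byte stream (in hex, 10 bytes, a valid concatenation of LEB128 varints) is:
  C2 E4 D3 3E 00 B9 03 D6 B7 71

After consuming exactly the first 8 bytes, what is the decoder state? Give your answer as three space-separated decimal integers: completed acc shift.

byte[0]=0xC2 cont=1 payload=0x42: acc |= 66<<0 -> completed=0 acc=66 shift=7
byte[1]=0xE4 cont=1 payload=0x64: acc |= 100<<7 -> completed=0 acc=12866 shift=14
byte[2]=0xD3 cont=1 payload=0x53: acc |= 83<<14 -> completed=0 acc=1372738 shift=21
byte[3]=0x3E cont=0 payload=0x3E: varint #1 complete (value=131396162); reset -> completed=1 acc=0 shift=0
byte[4]=0x00 cont=0 payload=0x00: varint #2 complete (value=0); reset -> completed=2 acc=0 shift=0
byte[5]=0xB9 cont=1 payload=0x39: acc |= 57<<0 -> completed=2 acc=57 shift=7
byte[6]=0x03 cont=0 payload=0x03: varint #3 complete (value=441); reset -> completed=3 acc=0 shift=0
byte[7]=0xD6 cont=1 payload=0x56: acc |= 86<<0 -> completed=3 acc=86 shift=7

Answer: 3 86 7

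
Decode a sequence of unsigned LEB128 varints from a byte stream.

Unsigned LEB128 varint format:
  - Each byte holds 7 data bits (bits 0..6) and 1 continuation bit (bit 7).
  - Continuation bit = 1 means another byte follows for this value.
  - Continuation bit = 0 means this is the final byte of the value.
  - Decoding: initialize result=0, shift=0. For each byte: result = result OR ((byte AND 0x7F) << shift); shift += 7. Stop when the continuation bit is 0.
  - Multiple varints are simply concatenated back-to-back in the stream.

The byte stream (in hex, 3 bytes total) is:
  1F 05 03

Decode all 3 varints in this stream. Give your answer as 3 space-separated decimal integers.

Answer: 31 5 3

Derivation:
  byte[0]=0x1F cont=0 payload=0x1F=31: acc |= 31<<0 -> acc=31 shift=7 [end]
Varint 1: bytes[0:1] = 1F -> value 31 (1 byte(s))
  byte[1]=0x05 cont=0 payload=0x05=5: acc |= 5<<0 -> acc=5 shift=7 [end]
Varint 2: bytes[1:2] = 05 -> value 5 (1 byte(s))
  byte[2]=0x03 cont=0 payload=0x03=3: acc |= 3<<0 -> acc=3 shift=7 [end]
Varint 3: bytes[2:3] = 03 -> value 3 (1 byte(s))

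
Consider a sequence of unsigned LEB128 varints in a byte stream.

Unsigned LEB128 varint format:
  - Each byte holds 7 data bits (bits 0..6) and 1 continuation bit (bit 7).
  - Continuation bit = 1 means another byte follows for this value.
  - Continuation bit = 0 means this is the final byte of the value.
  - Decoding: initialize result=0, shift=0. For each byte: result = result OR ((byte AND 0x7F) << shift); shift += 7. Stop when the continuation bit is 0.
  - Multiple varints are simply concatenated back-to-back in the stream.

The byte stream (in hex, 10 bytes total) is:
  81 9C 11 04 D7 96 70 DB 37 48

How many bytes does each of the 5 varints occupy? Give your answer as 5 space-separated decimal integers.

  byte[0]=0x81 cont=1 payload=0x01=1: acc |= 1<<0 -> acc=1 shift=7
  byte[1]=0x9C cont=1 payload=0x1C=28: acc |= 28<<7 -> acc=3585 shift=14
  byte[2]=0x11 cont=0 payload=0x11=17: acc |= 17<<14 -> acc=282113 shift=21 [end]
Varint 1: bytes[0:3] = 81 9C 11 -> value 282113 (3 byte(s))
  byte[3]=0x04 cont=0 payload=0x04=4: acc |= 4<<0 -> acc=4 shift=7 [end]
Varint 2: bytes[3:4] = 04 -> value 4 (1 byte(s))
  byte[4]=0xD7 cont=1 payload=0x57=87: acc |= 87<<0 -> acc=87 shift=7
  byte[5]=0x96 cont=1 payload=0x16=22: acc |= 22<<7 -> acc=2903 shift=14
  byte[6]=0x70 cont=0 payload=0x70=112: acc |= 112<<14 -> acc=1837911 shift=21 [end]
Varint 3: bytes[4:7] = D7 96 70 -> value 1837911 (3 byte(s))
  byte[7]=0xDB cont=1 payload=0x5B=91: acc |= 91<<0 -> acc=91 shift=7
  byte[8]=0x37 cont=0 payload=0x37=55: acc |= 55<<7 -> acc=7131 shift=14 [end]
Varint 4: bytes[7:9] = DB 37 -> value 7131 (2 byte(s))
  byte[9]=0x48 cont=0 payload=0x48=72: acc |= 72<<0 -> acc=72 shift=7 [end]
Varint 5: bytes[9:10] = 48 -> value 72 (1 byte(s))

Answer: 3 1 3 2 1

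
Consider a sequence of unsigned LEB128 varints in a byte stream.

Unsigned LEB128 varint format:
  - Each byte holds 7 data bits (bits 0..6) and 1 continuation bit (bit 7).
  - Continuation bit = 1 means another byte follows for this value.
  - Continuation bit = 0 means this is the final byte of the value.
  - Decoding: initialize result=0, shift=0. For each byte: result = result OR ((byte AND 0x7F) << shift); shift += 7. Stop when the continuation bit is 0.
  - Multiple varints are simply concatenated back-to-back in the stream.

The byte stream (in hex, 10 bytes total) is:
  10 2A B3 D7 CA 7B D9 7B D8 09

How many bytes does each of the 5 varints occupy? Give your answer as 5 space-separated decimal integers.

  byte[0]=0x10 cont=0 payload=0x10=16: acc |= 16<<0 -> acc=16 shift=7 [end]
Varint 1: bytes[0:1] = 10 -> value 16 (1 byte(s))
  byte[1]=0x2A cont=0 payload=0x2A=42: acc |= 42<<0 -> acc=42 shift=7 [end]
Varint 2: bytes[1:2] = 2A -> value 42 (1 byte(s))
  byte[2]=0xB3 cont=1 payload=0x33=51: acc |= 51<<0 -> acc=51 shift=7
  byte[3]=0xD7 cont=1 payload=0x57=87: acc |= 87<<7 -> acc=11187 shift=14
  byte[4]=0xCA cont=1 payload=0x4A=74: acc |= 74<<14 -> acc=1223603 shift=21
  byte[5]=0x7B cont=0 payload=0x7B=123: acc |= 123<<21 -> acc=259173299 shift=28 [end]
Varint 3: bytes[2:6] = B3 D7 CA 7B -> value 259173299 (4 byte(s))
  byte[6]=0xD9 cont=1 payload=0x59=89: acc |= 89<<0 -> acc=89 shift=7
  byte[7]=0x7B cont=0 payload=0x7B=123: acc |= 123<<7 -> acc=15833 shift=14 [end]
Varint 4: bytes[6:8] = D9 7B -> value 15833 (2 byte(s))
  byte[8]=0xD8 cont=1 payload=0x58=88: acc |= 88<<0 -> acc=88 shift=7
  byte[9]=0x09 cont=0 payload=0x09=9: acc |= 9<<7 -> acc=1240 shift=14 [end]
Varint 5: bytes[8:10] = D8 09 -> value 1240 (2 byte(s))

Answer: 1 1 4 2 2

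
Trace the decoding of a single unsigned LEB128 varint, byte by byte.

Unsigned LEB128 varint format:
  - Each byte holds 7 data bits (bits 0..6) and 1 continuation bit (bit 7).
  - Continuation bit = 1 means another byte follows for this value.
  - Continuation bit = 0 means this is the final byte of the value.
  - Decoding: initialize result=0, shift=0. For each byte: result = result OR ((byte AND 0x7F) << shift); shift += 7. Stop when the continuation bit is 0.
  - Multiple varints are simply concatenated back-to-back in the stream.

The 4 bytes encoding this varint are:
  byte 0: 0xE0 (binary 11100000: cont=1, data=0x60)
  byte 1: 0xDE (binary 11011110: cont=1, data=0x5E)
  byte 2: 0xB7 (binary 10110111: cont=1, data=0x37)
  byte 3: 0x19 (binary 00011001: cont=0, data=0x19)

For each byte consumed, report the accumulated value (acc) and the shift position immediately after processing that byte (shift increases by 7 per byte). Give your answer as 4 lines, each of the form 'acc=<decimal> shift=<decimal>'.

byte 0=0xE0: payload=0x60=96, contrib = 96<<0 = 96; acc -> 96, shift -> 7
byte 1=0xDE: payload=0x5E=94, contrib = 94<<7 = 12032; acc -> 12128, shift -> 14
byte 2=0xB7: payload=0x37=55, contrib = 55<<14 = 901120; acc -> 913248, shift -> 21
byte 3=0x19: payload=0x19=25, contrib = 25<<21 = 52428800; acc -> 53342048, shift -> 28

Answer: acc=96 shift=7
acc=12128 shift=14
acc=913248 shift=21
acc=53342048 shift=28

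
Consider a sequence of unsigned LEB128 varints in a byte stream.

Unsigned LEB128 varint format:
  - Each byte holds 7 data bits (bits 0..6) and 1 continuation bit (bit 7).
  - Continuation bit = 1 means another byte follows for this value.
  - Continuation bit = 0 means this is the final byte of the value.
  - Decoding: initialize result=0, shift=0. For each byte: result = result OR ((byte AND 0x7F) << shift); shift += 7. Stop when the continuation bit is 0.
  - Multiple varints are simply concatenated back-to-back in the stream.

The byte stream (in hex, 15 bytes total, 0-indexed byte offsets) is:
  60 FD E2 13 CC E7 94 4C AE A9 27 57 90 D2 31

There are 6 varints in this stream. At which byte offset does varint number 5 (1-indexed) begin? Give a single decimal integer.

Answer: 11

Derivation:
  byte[0]=0x60 cont=0 payload=0x60=96: acc |= 96<<0 -> acc=96 shift=7 [end]
Varint 1: bytes[0:1] = 60 -> value 96 (1 byte(s))
  byte[1]=0xFD cont=1 payload=0x7D=125: acc |= 125<<0 -> acc=125 shift=7
  byte[2]=0xE2 cont=1 payload=0x62=98: acc |= 98<<7 -> acc=12669 shift=14
  byte[3]=0x13 cont=0 payload=0x13=19: acc |= 19<<14 -> acc=323965 shift=21 [end]
Varint 2: bytes[1:4] = FD E2 13 -> value 323965 (3 byte(s))
  byte[4]=0xCC cont=1 payload=0x4C=76: acc |= 76<<0 -> acc=76 shift=7
  byte[5]=0xE7 cont=1 payload=0x67=103: acc |= 103<<7 -> acc=13260 shift=14
  byte[6]=0x94 cont=1 payload=0x14=20: acc |= 20<<14 -> acc=340940 shift=21
  byte[7]=0x4C cont=0 payload=0x4C=76: acc |= 76<<21 -> acc=159724492 shift=28 [end]
Varint 3: bytes[4:8] = CC E7 94 4C -> value 159724492 (4 byte(s))
  byte[8]=0xAE cont=1 payload=0x2E=46: acc |= 46<<0 -> acc=46 shift=7
  byte[9]=0xA9 cont=1 payload=0x29=41: acc |= 41<<7 -> acc=5294 shift=14
  byte[10]=0x27 cont=0 payload=0x27=39: acc |= 39<<14 -> acc=644270 shift=21 [end]
Varint 4: bytes[8:11] = AE A9 27 -> value 644270 (3 byte(s))
  byte[11]=0x57 cont=0 payload=0x57=87: acc |= 87<<0 -> acc=87 shift=7 [end]
Varint 5: bytes[11:12] = 57 -> value 87 (1 byte(s))
  byte[12]=0x90 cont=1 payload=0x10=16: acc |= 16<<0 -> acc=16 shift=7
  byte[13]=0xD2 cont=1 payload=0x52=82: acc |= 82<<7 -> acc=10512 shift=14
  byte[14]=0x31 cont=0 payload=0x31=49: acc |= 49<<14 -> acc=813328 shift=21 [end]
Varint 6: bytes[12:15] = 90 D2 31 -> value 813328 (3 byte(s))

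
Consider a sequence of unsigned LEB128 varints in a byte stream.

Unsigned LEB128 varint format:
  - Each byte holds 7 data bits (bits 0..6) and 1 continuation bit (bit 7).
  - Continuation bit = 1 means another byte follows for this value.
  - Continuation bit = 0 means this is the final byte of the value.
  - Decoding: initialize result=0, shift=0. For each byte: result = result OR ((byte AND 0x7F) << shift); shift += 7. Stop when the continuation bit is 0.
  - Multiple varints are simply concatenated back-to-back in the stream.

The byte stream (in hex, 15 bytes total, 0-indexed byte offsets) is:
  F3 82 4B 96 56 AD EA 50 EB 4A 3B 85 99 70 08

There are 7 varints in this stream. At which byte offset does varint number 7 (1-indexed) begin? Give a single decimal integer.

Answer: 14

Derivation:
  byte[0]=0xF3 cont=1 payload=0x73=115: acc |= 115<<0 -> acc=115 shift=7
  byte[1]=0x82 cont=1 payload=0x02=2: acc |= 2<<7 -> acc=371 shift=14
  byte[2]=0x4B cont=0 payload=0x4B=75: acc |= 75<<14 -> acc=1229171 shift=21 [end]
Varint 1: bytes[0:3] = F3 82 4B -> value 1229171 (3 byte(s))
  byte[3]=0x96 cont=1 payload=0x16=22: acc |= 22<<0 -> acc=22 shift=7
  byte[4]=0x56 cont=0 payload=0x56=86: acc |= 86<<7 -> acc=11030 shift=14 [end]
Varint 2: bytes[3:5] = 96 56 -> value 11030 (2 byte(s))
  byte[5]=0xAD cont=1 payload=0x2D=45: acc |= 45<<0 -> acc=45 shift=7
  byte[6]=0xEA cont=1 payload=0x6A=106: acc |= 106<<7 -> acc=13613 shift=14
  byte[7]=0x50 cont=0 payload=0x50=80: acc |= 80<<14 -> acc=1324333 shift=21 [end]
Varint 3: bytes[5:8] = AD EA 50 -> value 1324333 (3 byte(s))
  byte[8]=0xEB cont=1 payload=0x6B=107: acc |= 107<<0 -> acc=107 shift=7
  byte[9]=0x4A cont=0 payload=0x4A=74: acc |= 74<<7 -> acc=9579 shift=14 [end]
Varint 4: bytes[8:10] = EB 4A -> value 9579 (2 byte(s))
  byte[10]=0x3B cont=0 payload=0x3B=59: acc |= 59<<0 -> acc=59 shift=7 [end]
Varint 5: bytes[10:11] = 3B -> value 59 (1 byte(s))
  byte[11]=0x85 cont=1 payload=0x05=5: acc |= 5<<0 -> acc=5 shift=7
  byte[12]=0x99 cont=1 payload=0x19=25: acc |= 25<<7 -> acc=3205 shift=14
  byte[13]=0x70 cont=0 payload=0x70=112: acc |= 112<<14 -> acc=1838213 shift=21 [end]
Varint 6: bytes[11:14] = 85 99 70 -> value 1838213 (3 byte(s))
  byte[14]=0x08 cont=0 payload=0x08=8: acc |= 8<<0 -> acc=8 shift=7 [end]
Varint 7: bytes[14:15] = 08 -> value 8 (1 byte(s))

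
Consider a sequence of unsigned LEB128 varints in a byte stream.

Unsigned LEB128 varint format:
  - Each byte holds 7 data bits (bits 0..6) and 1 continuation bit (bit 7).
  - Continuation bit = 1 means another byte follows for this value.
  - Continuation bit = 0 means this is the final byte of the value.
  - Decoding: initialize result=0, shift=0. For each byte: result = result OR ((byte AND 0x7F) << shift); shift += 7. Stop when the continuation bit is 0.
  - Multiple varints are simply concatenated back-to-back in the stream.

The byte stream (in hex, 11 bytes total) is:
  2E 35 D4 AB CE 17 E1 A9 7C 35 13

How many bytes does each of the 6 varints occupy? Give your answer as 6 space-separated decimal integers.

Answer: 1 1 4 3 1 1

Derivation:
  byte[0]=0x2E cont=0 payload=0x2E=46: acc |= 46<<0 -> acc=46 shift=7 [end]
Varint 1: bytes[0:1] = 2E -> value 46 (1 byte(s))
  byte[1]=0x35 cont=0 payload=0x35=53: acc |= 53<<0 -> acc=53 shift=7 [end]
Varint 2: bytes[1:2] = 35 -> value 53 (1 byte(s))
  byte[2]=0xD4 cont=1 payload=0x54=84: acc |= 84<<0 -> acc=84 shift=7
  byte[3]=0xAB cont=1 payload=0x2B=43: acc |= 43<<7 -> acc=5588 shift=14
  byte[4]=0xCE cont=1 payload=0x4E=78: acc |= 78<<14 -> acc=1283540 shift=21
  byte[5]=0x17 cont=0 payload=0x17=23: acc |= 23<<21 -> acc=49518036 shift=28 [end]
Varint 3: bytes[2:6] = D4 AB CE 17 -> value 49518036 (4 byte(s))
  byte[6]=0xE1 cont=1 payload=0x61=97: acc |= 97<<0 -> acc=97 shift=7
  byte[7]=0xA9 cont=1 payload=0x29=41: acc |= 41<<7 -> acc=5345 shift=14
  byte[8]=0x7C cont=0 payload=0x7C=124: acc |= 124<<14 -> acc=2036961 shift=21 [end]
Varint 4: bytes[6:9] = E1 A9 7C -> value 2036961 (3 byte(s))
  byte[9]=0x35 cont=0 payload=0x35=53: acc |= 53<<0 -> acc=53 shift=7 [end]
Varint 5: bytes[9:10] = 35 -> value 53 (1 byte(s))
  byte[10]=0x13 cont=0 payload=0x13=19: acc |= 19<<0 -> acc=19 shift=7 [end]
Varint 6: bytes[10:11] = 13 -> value 19 (1 byte(s))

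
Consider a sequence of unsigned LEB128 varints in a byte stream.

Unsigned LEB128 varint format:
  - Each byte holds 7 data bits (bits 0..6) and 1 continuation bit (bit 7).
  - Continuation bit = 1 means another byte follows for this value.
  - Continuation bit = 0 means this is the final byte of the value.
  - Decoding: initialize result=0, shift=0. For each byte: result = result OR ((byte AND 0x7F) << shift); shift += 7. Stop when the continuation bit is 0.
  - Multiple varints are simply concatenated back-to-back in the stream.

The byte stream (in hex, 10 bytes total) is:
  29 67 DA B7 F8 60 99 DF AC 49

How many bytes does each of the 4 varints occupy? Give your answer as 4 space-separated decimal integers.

  byte[0]=0x29 cont=0 payload=0x29=41: acc |= 41<<0 -> acc=41 shift=7 [end]
Varint 1: bytes[0:1] = 29 -> value 41 (1 byte(s))
  byte[1]=0x67 cont=0 payload=0x67=103: acc |= 103<<0 -> acc=103 shift=7 [end]
Varint 2: bytes[1:2] = 67 -> value 103 (1 byte(s))
  byte[2]=0xDA cont=1 payload=0x5A=90: acc |= 90<<0 -> acc=90 shift=7
  byte[3]=0xB7 cont=1 payload=0x37=55: acc |= 55<<7 -> acc=7130 shift=14
  byte[4]=0xF8 cont=1 payload=0x78=120: acc |= 120<<14 -> acc=1973210 shift=21
  byte[5]=0x60 cont=0 payload=0x60=96: acc |= 96<<21 -> acc=203299802 shift=28 [end]
Varint 3: bytes[2:6] = DA B7 F8 60 -> value 203299802 (4 byte(s))
  byte[6]=0x99 cont=1 payload=0x19=25: acc |= 25<<0 -> acc=25 shift=7
  byte[7]=0xDF cont=1 payload=0x5F=95: acc |= 95<<7 -> acc=12185 shift=14
  byte[8]=0xAC cont=1 payload=0x2C=44: acc |= 44<<14 -> acc=733081 shift=21
  byte[9]=0x49 cont=0 payload=0x49=73: acc |= 73<<21 -> acc=153825177 shift=28 [end]
Varint 4: bytes[6:10] = 99 DF AC 49 -> value 153825177 (4 byte(s))

Answer: 1 1 4 4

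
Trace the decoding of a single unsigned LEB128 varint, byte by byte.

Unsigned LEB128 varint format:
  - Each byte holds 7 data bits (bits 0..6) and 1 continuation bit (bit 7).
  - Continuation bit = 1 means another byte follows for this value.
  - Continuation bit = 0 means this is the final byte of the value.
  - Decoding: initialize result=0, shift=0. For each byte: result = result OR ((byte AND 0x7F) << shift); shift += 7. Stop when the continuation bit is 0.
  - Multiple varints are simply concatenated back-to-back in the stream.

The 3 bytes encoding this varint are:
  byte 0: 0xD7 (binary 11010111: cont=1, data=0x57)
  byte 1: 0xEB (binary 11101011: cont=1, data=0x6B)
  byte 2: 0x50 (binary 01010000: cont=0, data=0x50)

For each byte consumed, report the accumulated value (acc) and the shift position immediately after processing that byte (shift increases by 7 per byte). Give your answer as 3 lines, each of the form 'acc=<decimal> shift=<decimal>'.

byte 0=0xD7: payload=0x57=87, contrib = 87<<0 = 87; acc -> 87, shift -> 7
byte 1=0xEB: payload=0x6B=107, contrib = 107<<7 = 13696; acc -> 13783, shift -> 14
byte 2=0x50: payload=0x50=80, contrib = 80<<14 = 1310720; acc -> 1324503, shift -> 21

Answer: acc=87 shift=7
acc=13783 shift=14
acc=1324503 shift=21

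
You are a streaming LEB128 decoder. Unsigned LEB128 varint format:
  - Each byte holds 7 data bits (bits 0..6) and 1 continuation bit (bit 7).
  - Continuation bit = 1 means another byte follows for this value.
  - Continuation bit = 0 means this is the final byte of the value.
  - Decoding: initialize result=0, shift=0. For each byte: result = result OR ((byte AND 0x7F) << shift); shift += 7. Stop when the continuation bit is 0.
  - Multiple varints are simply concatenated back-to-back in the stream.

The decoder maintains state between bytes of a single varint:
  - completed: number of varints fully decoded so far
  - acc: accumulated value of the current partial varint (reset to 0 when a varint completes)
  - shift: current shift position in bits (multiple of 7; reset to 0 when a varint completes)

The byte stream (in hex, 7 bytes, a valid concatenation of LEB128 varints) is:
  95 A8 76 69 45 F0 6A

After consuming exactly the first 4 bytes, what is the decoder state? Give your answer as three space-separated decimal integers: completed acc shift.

Answer: 2 0 0

Derivation:
byte[0]=0x95 cont=1 payload=0x15: acc |= 21<<0 -> completed=0 acc=21 shift=7
byte[1]=0xA8 cont=1 payload=0x28: acc |= 40<<7 -> completed=0 acc=5141 shift=14
byte[2]=0x76 cont=0 payload=0x76: varint #1 complete (value=1938453); reset -> completed=1 acc=0 shift=0
byte[3]=0x69 cont=0 payload=0x69: varint #2 complete (value=105); reset -> completed=2 acc=0 shift=0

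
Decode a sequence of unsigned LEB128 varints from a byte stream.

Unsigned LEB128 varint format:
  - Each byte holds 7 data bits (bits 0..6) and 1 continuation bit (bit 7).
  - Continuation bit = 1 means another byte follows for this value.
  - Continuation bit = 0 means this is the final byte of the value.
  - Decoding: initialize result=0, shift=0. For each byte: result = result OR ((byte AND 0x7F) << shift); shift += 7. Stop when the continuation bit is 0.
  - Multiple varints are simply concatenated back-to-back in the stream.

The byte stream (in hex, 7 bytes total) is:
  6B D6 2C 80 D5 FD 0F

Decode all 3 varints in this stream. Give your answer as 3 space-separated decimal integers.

  byte[0]=0x6B cont=0 payload=0x6B=107: acc |= 107<<0 -> acc=107 shift=7 [end]
Varint 1: bytes[0:1] = 6B -> value 107 (1 byte(s))
  byte[1]=0xD6 cont=1 payload=0x56=86: acc |= 86<<0 -> acc=86 shift=7
  byte[2]=0x2C cont=0 payload=0x2C=44: acc |= 44<<7 -> acc=5718 shift=14 [end]
Varint 2: bytes[1:3] = D6 2C -> value 5718 (2 byte(s))
  byte[3]=0x80 cont=1 payload=0x00=0: acc |= 0<<0 -> acc=0 shift=7
  byte[4]=0xD5 cont=1 payload=0x55=85: acc |= 85<<7 -> acc=10880 shift=14
  byte[5]=0xFD cont=1 payload=0x7D=125: acc |= 125<<14 -> acc=2058880 shift=21
  byte[6]=0x0F cont=0 payload=0x0F=15: acc |= 15<<21 -> acc=33516160 shift=28 [end]
Varint 3: bytes[3:7] = 80 D5 FD 0F -> value 33516160 (4 byte(s))

Answer: 107 5718 33516160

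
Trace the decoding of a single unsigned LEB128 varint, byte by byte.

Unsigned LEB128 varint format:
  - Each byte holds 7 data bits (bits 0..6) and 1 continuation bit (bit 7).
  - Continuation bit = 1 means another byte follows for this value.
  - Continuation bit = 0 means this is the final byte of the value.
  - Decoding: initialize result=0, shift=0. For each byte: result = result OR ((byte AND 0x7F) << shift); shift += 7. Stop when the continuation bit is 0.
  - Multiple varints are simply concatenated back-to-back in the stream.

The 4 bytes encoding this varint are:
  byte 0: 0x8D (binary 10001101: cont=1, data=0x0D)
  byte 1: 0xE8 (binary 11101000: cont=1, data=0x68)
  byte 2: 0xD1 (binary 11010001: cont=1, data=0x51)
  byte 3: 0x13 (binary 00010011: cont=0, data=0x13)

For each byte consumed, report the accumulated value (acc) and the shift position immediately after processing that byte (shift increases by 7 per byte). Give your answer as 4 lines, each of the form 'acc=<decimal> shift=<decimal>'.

byte 0=0x8D: payload=0x0D=13, contrib = 13<<0 = 13; acc -> 13, shift -> 7
byte 1=0xE8: payload=0x68=104, contrib = 104<<7 = 13312; acc -> 13325, shift -> 14
byte 2=0xD1: payload=0x51=81, contrib = 81<<14 = 1327104; acc -> 1340429, shift -> 21
byte 3=0x13: payload=0x13=19, contrib = 19<<21 = 39845888; acc -> 41186317, shift -> 28

Answer: acc=13 shift=7
acc=13325 shift=14
acc=1340429 shift=21
acc=41186317 shift=28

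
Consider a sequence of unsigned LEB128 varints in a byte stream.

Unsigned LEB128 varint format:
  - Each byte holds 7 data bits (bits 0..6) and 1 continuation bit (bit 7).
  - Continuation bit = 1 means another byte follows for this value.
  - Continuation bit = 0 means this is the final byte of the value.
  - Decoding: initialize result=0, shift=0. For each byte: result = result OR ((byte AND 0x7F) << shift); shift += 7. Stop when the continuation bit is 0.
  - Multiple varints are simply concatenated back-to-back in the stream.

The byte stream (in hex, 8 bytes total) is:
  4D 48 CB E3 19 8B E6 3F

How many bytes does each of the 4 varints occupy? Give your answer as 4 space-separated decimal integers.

  byte[0]=0x4D cont=0 payload=0x4D=77: acc |= 77<<0 -> acc=77 shift=7 [end]
Varint 1: bytes[0:1] = 4D -> value 77 (1 byte(s))
  byte[1]=0x48 cont=0 payload=0x48=72: acc |= 72<<0 -> acc=72 shift=7 [end]
Varint 2: bytes[1:2] = 48 -> value 72 (1 byte(s))
  byte[2]=0xCB cont=1 payload=0x4B=75: acc |= 75<<0 -> acc=75 shift=7
  byte[3]=0xE3 cont=1 payload=0x63=99: acc |= 99<<7 -> acc=12747 shift=14
  byte[4]=0x19 cont=0 payload=0x19=25: acc |= 25<<14 -> acc=422347 shift=21 [end]
Varint 3: bytes[2:5] = CB E3 19 -> value 422347 (3 byte(s))
  byte[5]=0x8B cont=1 payload=0x0B=11: acc |= 11<<0 -> acc=11 shift=7
  byte[6]=0xE6 cont=1 payload=0x66=102: acc |= 102<<7 -> acc=13067 shift=14
  byte[7]=0x3F cont=0 payload=0x3F=63: acc |= 63<<14 -> acc=1045259 shift=21 [end]
Varint 4: bytes[5:8] = 8B E6 3F -> value 1045259 (3 byte(s))

Answer: 1 1 3 3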